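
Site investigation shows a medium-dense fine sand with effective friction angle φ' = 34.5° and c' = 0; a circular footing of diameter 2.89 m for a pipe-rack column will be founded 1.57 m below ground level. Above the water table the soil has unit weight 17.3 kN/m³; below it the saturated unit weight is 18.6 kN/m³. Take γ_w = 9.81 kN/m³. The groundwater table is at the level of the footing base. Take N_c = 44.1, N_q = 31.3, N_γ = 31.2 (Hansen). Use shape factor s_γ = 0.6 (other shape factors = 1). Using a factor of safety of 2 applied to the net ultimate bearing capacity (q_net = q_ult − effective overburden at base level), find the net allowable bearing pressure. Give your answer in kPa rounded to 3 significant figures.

q_all(net) ≈ 530 kPa

Overburden at base level: q = 17.3 × 1.57 = 27.161 kPa.
Below the base the soil is submerged, so the ½γBN_γ term uses γ' = 18.6 − 9.81 = 8.79 kN/m³.
Surcharge term q·N_q = 27.161 × 31.3 = 850.14 kPa; self-weight term 0.5·γ·B·N_γ·s_γ = 0.5 × 8.79 × 2.89 × 31.2 × 0.6 = 237.77 kPa.
q_ult = 850.14 + 237.77 = 1087.9 kPa.
Net ultimate: q_net = 1087.9 − 27.161 = 1060.8 kPa.
q_all(net) = 1060.8 / 2 = 530.38 kPa.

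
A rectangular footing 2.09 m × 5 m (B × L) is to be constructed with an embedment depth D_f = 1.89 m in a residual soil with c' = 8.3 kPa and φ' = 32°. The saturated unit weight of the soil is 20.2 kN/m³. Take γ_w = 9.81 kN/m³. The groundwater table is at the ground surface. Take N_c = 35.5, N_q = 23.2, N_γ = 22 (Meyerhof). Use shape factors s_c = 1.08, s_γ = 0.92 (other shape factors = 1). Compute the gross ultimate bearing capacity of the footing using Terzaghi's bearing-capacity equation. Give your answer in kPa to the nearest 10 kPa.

Water table at ground surface, so effective unit weight γ' = 20.2 − 9.81 = 10.39 kN/m³ is used throughout; overburden q = 10.39 × 1.89 = 19.637 kPa; the same γ' applies in the ½γBN_γ term.
Cohesion term c·N_c·s_c = 8.3 × 35.5 × 1.08 = 318.22 kPa; surcharge term q·N_q = 19.637 × 23.2 = 455.58 kPa; self-weight term 0.5·γ·B·N_γ·s_γ = 0.5 × 10.39 × 2.09 × 22 × 0.92 = 219.76 kPa.
q_ult = 318.22 + 455.58 + 219.76 = 993.56 kPa.

q_ult ≈ 990 kPa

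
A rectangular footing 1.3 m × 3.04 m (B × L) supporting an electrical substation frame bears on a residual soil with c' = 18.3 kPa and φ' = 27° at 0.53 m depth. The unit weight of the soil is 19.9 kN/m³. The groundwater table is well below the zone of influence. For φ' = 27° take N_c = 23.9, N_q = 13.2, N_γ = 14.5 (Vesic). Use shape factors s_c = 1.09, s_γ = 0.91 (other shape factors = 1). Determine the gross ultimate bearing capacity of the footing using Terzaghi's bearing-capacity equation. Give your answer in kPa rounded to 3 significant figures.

q_ult ≈ 787 kPa

Effective surcharge at the founding depth q = γ·D_f = 19.9 × 0.53 = 10.547 kPa.
q_ult = c·N_c·s_c + q·N_q + 0.5·γ·B·N_γ·s_γ
     = 18.3 × 23.9 × 1.09 + 10.547 × 13.2 + 0.5 × 19.9 × 1.3 × 14.5 × 0.91
     = 476.73 + 139.22 + 170.68 = 786.63 kPa.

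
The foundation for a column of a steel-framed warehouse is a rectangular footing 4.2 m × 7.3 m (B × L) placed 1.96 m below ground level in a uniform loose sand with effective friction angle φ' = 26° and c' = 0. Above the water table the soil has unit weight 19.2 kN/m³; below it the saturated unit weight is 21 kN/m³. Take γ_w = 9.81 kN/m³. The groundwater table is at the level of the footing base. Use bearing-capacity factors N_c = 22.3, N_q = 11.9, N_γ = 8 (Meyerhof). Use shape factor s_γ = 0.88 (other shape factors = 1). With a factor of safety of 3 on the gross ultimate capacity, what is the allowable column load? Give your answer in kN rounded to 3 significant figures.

Effective surcharge at the founding depth q = γ·D_f = 19.2 × 1.96 = 37.632 kPa.
The water table coincides with the base, so in the self-weight term γ → γ' = 11.19 kN/m³.
q_ult = q·N_q + 0.5·γ·B·N_γ·s_γ
     = 37.632 × 11.9 + 0.5 × 11.19 × 4.2 × 8 × 0.88
     = 447.82 + 165.43 = 613.25 kPa.
Gross allowable pressure q_all = 613.25 / 3 = 204.42 kPa.
Footing area = 30.66 m², so allowable column load = 204.42 × 30.66 = 6267.5 kN.

P_all ≈ 6270 kN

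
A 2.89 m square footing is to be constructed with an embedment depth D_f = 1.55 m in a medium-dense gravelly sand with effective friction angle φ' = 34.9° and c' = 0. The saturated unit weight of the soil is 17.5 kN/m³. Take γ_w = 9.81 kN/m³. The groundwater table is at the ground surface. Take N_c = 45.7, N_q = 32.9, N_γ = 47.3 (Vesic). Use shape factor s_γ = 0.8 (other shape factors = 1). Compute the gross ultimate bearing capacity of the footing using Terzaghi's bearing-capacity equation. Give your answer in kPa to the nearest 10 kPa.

q_ult ≈ 810 kPa

With the water table at the surface the whole profile is submerged: γ' = 17.5 − 9.81 = 7.69 kN/m³, so q = γ'·D_f = 11.919 kPa; the same γ' applies in the ½γBN_γ term.
q_ult = q·N_q + 0.5·γ·B·N_γ·s_γ
     = 11.919 × 32.9 + 0.5 × 7.69 × 2.89 × 47.3 × 0.8
     = 392.15 + 420.48 = 812.63 kPa.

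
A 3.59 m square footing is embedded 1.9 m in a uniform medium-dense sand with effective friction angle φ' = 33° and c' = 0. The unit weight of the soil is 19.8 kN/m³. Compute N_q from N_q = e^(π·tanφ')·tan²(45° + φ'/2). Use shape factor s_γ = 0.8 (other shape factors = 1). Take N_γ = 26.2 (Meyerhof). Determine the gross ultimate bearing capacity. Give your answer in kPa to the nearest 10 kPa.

tan33° = 0.6494, so N_q = e^(π×0.6494)·tan²(61.5°) = 7.692 × 3.392 = 26.09.
q = γ·D_f = 19.8 × 1.9 = 37.62 kPa.
q·N_q = 37.62 × 26.092 = 981.58 kPa
0.5·γ·B·N_γ·s_γ = 0.5 × 19.8 × 3.59 × 26.2 × 0.8 = 744.94 kPa
q_ult = 981.58 + 744.94 = 1726.5 kPa.

q_ult ≈ 1730 kPa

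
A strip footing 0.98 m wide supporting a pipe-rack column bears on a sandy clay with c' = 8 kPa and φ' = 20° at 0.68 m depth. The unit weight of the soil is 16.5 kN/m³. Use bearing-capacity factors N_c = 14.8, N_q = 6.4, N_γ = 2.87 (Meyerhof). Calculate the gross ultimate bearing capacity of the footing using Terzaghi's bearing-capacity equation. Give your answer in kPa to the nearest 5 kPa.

q_ult ≈ 215 kPa

Effective surcharge at the founding depth q = γ·D_f = 16.5 × 0.68 = 11.22 kPa.
q_ult = c·N_c + q·N_q + 0.5·γ·B·N_γ
     = 8 × 14.8 + 11.22 × 6.4 + 0.5 × 16.5 × 0.98 × 2.87
     = 118.4 + 71.808 + 23.204 = 213.41 kPa.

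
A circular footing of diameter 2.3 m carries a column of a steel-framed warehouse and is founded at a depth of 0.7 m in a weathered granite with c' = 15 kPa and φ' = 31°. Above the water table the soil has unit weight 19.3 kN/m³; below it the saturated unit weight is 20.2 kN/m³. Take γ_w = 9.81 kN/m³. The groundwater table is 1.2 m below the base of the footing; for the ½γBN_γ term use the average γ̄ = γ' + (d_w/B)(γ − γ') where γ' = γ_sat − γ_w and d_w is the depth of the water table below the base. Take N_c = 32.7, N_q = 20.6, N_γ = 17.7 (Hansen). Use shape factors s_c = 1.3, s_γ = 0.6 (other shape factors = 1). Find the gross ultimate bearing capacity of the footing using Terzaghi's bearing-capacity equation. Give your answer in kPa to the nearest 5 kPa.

Effective surcharge at the founding depth q = γ·D_f = 19.3 × 0.7 = 13.51 kPa.
With d_w = 1.2 m < B, γ̄ = 10.39 + (1.2/2.3) × (19.3 − 10.39) = 15.039 kN/m³.
q_ult = c·N_c·s_c + q·N_q + 0.5·γ·B·N_γ·s_γ
     = 15 × 32.7 × 1.3 + 13.51 × 20.6 + 0.5 × 15.039 × 2.3 × 17.7 × 0.6
     = 637.65 + 278.31 + 183.67 = 1099.6 kPa.

q_ult ≈ 1100 kPa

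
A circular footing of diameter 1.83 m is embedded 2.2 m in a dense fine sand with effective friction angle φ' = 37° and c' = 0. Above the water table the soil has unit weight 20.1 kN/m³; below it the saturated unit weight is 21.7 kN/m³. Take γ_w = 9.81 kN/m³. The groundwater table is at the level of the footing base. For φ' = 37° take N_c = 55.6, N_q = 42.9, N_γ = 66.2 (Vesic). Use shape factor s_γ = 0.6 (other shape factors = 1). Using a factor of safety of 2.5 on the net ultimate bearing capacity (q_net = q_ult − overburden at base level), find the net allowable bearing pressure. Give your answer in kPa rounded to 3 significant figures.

q = γ·D_f = 20.1 × 2.2 = 44.22 kPa.
For the ½γBN_γ term take γ' = 21.7 − 9.81 = 11.89 kN/m³ (soil below base is submerged).
q·N_q = 44.22 × 42.9 = 1897 kPa
0.5·γ·B·N_γ·s_γ = 0.5 × 11.89 × 1.83 × 66.2 × 0.6 = 432.13 kPa
q_ult = 1897 + 432.13 = 2329.2 kPa.
q_net = 2329.2 − 44.22 = 2284.9 kPa.
q_all(net) = 2284.9 / 2.5 = 913.98 kPa.

q_all(net) ≈ 914 kPa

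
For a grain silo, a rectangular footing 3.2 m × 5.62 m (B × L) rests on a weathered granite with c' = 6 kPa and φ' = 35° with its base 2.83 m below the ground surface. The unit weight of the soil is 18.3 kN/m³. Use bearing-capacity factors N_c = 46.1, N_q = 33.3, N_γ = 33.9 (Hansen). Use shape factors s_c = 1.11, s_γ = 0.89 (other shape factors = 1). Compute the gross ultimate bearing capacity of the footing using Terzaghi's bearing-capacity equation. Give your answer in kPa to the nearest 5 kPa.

q_ult ≈ 2915 kPa

q = γ·D_f = 18.3 × 2.83 = 51.789 kPa.
c·N_c·s_c = 6 × 46.1 × 1.11 = 307.03 kPa
q·N_q = 51.789 × 33.3 = 1724.6 kPa
0.5·γ·B·N_γ·s_γ = 0.5 × 18.3 × 3.2 × 33.9 × 0.89 = 883.41 kPa
q_ult = 307.03 + 1724.6 + 883.41 = 2915 kPa.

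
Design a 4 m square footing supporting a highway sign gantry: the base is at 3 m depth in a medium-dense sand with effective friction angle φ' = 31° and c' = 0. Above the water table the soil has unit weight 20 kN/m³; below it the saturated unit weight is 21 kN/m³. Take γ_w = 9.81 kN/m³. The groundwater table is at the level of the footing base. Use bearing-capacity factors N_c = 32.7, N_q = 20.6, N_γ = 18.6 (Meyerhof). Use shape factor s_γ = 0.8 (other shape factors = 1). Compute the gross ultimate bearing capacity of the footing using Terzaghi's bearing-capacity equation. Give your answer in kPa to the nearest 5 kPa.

Effective surcharge at the founding depth q = γ·D_f = 20 × 3 = 60 kPa.
The water table coincides with the base, so in the self-weight term γ → γ' = 11.19 kN/m³.
q_ult = q·N_q + 0.5·γ·B·N_γ·s_γ
     = 60 × 20.6 + 0.5 × 11.19 × 4 × 18.6 × 0.8
     = 1236 + 333.01 = 1569 kPa.

q_ult ≈ 1570 kPa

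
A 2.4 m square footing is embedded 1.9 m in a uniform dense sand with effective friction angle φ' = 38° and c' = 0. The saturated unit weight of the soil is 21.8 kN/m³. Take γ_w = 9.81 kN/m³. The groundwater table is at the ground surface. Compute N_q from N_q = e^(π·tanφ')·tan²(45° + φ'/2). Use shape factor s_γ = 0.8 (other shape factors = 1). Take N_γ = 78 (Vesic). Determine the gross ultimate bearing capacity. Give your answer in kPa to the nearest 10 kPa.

q_ult ≈ 2010 kPa

tan38° = 0.7813, so N_q = e^(π×0.7813)·tan²(64°) = 11.64 × 4.204 = 48.93.
γ' = 21.8 − 9.81 = 11.99 kN/m³ (submerged throughout). q = 11.99 × 1.9 = 22.781 kPa; the same γ' applies in the ½γBN_γ term.
q·N_q = 22.781 × 48.933 = 1114.7 kPa
0.5·γ·B·N_γ·s_γ = 0.5 × 11.99 × 2.4 × 78 × 0.8 = 897.81 kPa
q_ult = 1114.7 + 897.81 = 2012.6 kPa.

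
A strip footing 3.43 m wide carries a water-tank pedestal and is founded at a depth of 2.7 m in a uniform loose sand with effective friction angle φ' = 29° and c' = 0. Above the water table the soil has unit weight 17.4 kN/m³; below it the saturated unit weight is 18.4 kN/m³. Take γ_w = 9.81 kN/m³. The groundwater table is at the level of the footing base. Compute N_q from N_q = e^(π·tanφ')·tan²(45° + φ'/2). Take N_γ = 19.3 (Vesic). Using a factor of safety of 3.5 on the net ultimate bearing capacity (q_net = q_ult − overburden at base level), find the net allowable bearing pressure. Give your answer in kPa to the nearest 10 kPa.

N_q = e^(π·tan29°)·tan²(59.5°) = 16.44.
Overburden at base level: q = 17.4 × 2.7 = 46.98 kPa.
Below the base the soil is submerged, so the ½γBN_γ term uses γ' = 18.4 − 9.81 = 8.59 kN/m³.
Surcharge term q·N_q = 46.98 × 16.443 = 772.51 kPa; self-weight term 0.5·γ·B·N_γ = 0.5 × 8.59 × 3.43 × 19.3 = 284.32 kPa.
q_ult = 772.51 + 284.32 = 1056.8 kPa.
q_net = 1056.8 − 46.98 = 1009.9 kPa.
q_all(net) = 1009.9 / 3.5 = 288.53 kPa.

q_all(net) ≈ 290 kPa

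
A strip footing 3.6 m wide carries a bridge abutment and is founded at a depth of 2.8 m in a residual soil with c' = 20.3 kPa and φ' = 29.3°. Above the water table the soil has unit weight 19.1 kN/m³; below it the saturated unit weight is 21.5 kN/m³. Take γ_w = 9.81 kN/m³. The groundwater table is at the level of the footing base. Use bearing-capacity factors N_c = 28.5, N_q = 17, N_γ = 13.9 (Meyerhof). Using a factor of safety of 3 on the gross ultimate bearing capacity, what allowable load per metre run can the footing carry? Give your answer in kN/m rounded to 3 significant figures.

≈ 2140 kN/m

Effective surcharge at the founding depth q = γ·D_f = 19.1 × 2.8 = 53.48 kPa.
The water table coincides with the base, so in the self-weight term γ → γ' = 11.69 kN/m³.
q_ult = c·N_c + q·N_q + 0.5·γ·B·N_γ
     = 20.3 × 28.5 + 53.48 × 17 + 0.5 × 11.69 × 3.6 × 13.9
     = 578.55 + 909.16 + 292.48 = 1780.2 kPa.
Gross allowable pressure q_all = 1780.2 / 3 = 593.4 kPa.
Allowable wall load = q_all × B = 593.4 × 3.6 = 2136.2 kN per metre run.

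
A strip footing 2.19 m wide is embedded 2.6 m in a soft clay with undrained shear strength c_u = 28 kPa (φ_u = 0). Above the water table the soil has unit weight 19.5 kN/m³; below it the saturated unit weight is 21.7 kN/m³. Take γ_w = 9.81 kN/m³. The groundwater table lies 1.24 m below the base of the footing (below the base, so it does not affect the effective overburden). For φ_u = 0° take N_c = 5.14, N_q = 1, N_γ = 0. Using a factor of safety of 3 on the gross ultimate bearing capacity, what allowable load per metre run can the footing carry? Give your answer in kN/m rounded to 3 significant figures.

≈ 142 kN/m

Effective surcharge at the founding depth q = γ·D_f = 19.5 × 2.6 = 50.7 kPa.
q_ult = c·N_c + q·N_q
     = 28 × 5.14 + 50.7 × 1
     = 143.92 + 50.7 = 194.62 kPa.
Gross allowable pressure q_all = 194.62 / 3 = 64.873 kPa.
Allowable wall load = q_all × B = 64.873 × 2.19 = 142.07 kN per metre run.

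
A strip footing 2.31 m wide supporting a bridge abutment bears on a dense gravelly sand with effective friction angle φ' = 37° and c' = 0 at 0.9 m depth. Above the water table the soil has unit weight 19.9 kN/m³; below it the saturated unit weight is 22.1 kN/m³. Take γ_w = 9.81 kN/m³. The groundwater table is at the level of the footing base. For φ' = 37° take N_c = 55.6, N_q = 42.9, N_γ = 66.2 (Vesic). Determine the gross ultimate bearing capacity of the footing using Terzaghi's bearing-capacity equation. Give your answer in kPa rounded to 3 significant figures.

q_ult ≈ 1710 kPa

q = γ·D_f = 19.9 × 0.9 = 17.91 kPa.
For the ½γBN_γ term take γ' = 22.1 − 9.81 = 12.29 kN/m³ (soil below base is submerged).
q·N_q = 17.91 × 42.9 = 768.34 kPa
0.5·γ·B·N_γ = 0.5 × 12.29 × 2.31 × 66.2 = 939.71 kPa
q_ult = 768.34 + 939.71 = 1708 kPa.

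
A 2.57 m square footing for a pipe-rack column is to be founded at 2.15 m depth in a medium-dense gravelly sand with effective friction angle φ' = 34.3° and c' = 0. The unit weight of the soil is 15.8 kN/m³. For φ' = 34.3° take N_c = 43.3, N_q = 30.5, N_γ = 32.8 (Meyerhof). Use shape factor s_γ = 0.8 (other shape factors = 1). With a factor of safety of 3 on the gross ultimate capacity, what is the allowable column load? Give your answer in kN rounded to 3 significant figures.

P_all ≈ 3450 kN

q = γ·D_f = 15.8 × 2.15 = 33.97 kPa.
q·N_q = 33.97 × 30.5 = 1036.1 kPa
0.5·γ·B·N_γ·s_γ = 0.5 × 15.8 × 2.57 × 32.8 × 0.8 = 532.75 kPa
q_ult = 1036.1 + 532.75 = 1568.8 kPa.
Gross allowable pressure q_all = 1568.8 / 3 = 522.95 kPa.
Footing area = 6.6049 m², so allowable column load = 522.95 × 6.6049 = 3454 kN.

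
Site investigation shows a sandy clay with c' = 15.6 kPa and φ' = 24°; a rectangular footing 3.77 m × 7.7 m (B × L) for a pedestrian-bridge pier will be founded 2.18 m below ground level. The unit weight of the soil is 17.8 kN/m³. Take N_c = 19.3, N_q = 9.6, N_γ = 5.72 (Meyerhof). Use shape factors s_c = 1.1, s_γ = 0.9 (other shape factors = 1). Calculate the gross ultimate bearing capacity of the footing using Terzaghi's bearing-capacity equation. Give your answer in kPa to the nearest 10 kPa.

Effective surcharge at the founding depth q = γ·D_f = 17.8 × 2.18 = 38.804 kPa.
q_ult = c·N_c·s_c + q·N_q + 0.5·γ·B·N_γ·s_γ
     = 15.6 × 19.3 × 1.1 + 38.804 × 9.6 + 0.5 × 17.8 × 3.77 × 5.72 × 0.9
     = 331.19 + 372.52 + 172.73 = 876.44 kPa.

q_ult ≈ 880 kPa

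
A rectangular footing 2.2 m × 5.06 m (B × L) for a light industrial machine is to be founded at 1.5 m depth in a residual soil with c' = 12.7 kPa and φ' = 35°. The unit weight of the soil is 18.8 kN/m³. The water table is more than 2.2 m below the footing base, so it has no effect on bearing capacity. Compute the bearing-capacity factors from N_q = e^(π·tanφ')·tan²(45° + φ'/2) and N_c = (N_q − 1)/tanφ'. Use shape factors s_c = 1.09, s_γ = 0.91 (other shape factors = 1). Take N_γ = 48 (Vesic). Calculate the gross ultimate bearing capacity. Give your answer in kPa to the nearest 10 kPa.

q_ult ≈ 2480 kPa

tan35° = 0.7002, so N_q = e^(π×0.7002)·tan²(62.5°) = 9.023 × 3.69 = 33.3.
N_c = (33.3 − 1)/tan35° = 46.12.
Effective surcharge at the founding depth q = γ·D_f = 18.8 × 1.5 = 28.2 kPa.
q_ult = c·N_c·s_c + q·N_q + 0.5·γ·B·N_γ·s_γ
     = 12.7 × 46.124 × 1.09 + 28.2 × 33.296 + 0.5 × 18.8 × 2.2 × 48 × 0.91
     = 638.49 + 938.95 + 903.3 = 2480.7 kPa.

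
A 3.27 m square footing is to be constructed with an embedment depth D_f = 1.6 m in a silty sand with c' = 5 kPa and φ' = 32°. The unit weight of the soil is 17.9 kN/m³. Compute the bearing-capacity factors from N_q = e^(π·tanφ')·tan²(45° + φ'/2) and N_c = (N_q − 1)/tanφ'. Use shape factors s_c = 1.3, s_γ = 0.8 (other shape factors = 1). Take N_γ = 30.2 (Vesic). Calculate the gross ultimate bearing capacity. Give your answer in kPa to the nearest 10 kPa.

q_ult ≈ 1600 kPa

tan32° = 0.6249, so N_q = e^(π×0.6249)·tan²(61°) = 7.121 × 3.255 = 23.18.
N_c = (23.18 − 1)/tan32° = 35.49.
Overburden at base level: q = 17.9 × 1.6 = 28.64 kPa.
Cohesion term c·N_c·s_c = 5 × 35.49 × 1.3 = 230.69 kPa; surcharge term q·N_q = 28.64 × 23.177 = 663.78 kPa; self-weight term 0.5·γ·B·N_γ·s_γ = 0.5 × 17.9 × 3.27 × 30.2 × 0.8 = 707.08 kPa.
q_ult = 230.69 + 663.78 + 707.08 = 1601.5 kPa.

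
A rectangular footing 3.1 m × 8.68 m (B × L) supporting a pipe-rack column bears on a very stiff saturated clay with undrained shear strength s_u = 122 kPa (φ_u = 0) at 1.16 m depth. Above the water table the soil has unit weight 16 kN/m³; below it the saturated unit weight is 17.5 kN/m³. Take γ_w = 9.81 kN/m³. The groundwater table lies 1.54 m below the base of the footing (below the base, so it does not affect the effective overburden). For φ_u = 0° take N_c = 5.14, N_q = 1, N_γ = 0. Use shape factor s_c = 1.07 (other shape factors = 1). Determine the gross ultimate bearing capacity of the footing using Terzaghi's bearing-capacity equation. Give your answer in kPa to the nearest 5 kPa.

q_ult ≈ 690 kPa

Overburden at base level: q = 16 × 1.16 = 18.56 kPa.
Cohesion term c·N_c·s_c = 122 × 5.14 × 1.07 = 670.98 kPa; surcharge term q·N_q = 18.56 × 1 = 18.56 kPa.
q_ult = 670.98 + 18.56 = 689.54 kPa.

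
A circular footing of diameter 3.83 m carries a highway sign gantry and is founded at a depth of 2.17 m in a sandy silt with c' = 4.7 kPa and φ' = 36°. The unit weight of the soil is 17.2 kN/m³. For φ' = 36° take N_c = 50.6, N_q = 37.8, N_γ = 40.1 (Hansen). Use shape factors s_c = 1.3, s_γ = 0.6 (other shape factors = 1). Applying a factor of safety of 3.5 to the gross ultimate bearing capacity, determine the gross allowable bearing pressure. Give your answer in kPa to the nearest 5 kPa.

q_all ≈ 720 kPa

q = γ·D_f = 17.2 × 2.17 = 37.324 kPa.
c·N_c·s_c = 4.7 × 50.6 × 1.3 = 309.17 kPa
q·N_q = 37.324 × 37.8 = 1410.8 kPa
0.5·γ·B·N_γ·s_γ = 0.5 × 17.2 × 3.83 × 40.1 × 0.6 = 792.49 kPa
q_ult = 309.17 + 1410.8 + 792.49 = 2512.5 kPa.
q_all = q_ult / FS = 2512.5 / 3.5 = 717.86 kPa.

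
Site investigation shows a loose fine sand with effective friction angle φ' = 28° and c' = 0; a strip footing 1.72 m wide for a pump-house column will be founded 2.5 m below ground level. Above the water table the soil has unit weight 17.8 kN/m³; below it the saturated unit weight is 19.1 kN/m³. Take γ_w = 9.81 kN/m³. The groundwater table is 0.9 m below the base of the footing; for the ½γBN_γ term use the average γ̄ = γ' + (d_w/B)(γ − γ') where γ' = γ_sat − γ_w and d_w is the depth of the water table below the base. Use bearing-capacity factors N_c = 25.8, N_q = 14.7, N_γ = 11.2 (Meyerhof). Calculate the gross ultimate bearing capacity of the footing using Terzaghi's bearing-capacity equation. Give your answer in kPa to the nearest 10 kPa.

Overburden at base level: q = 17.8 × 2.5 = 44.5 kPa.
The water table is 0.9 m below the base (< B = 1.72 m), so the ½γBN_γ term uses γ̄ = γ' + (d_w/B)(γ − γ') = 9.29 + (0.9/1.72)(17.8 − 9.29) = 13.743 kN/m³.
Surcharge term q·N_q = 44.5 × 14.7 = 654.15 kPa; self-weight term 0.5·γ·B·N_γ = 0.5 × 13.743 × 1.72 × 11.2 = 132.37 kPa.
q_ult = 654.15 + 132.37 = 786.52 kPa.

q_ult ≈ 790 kPa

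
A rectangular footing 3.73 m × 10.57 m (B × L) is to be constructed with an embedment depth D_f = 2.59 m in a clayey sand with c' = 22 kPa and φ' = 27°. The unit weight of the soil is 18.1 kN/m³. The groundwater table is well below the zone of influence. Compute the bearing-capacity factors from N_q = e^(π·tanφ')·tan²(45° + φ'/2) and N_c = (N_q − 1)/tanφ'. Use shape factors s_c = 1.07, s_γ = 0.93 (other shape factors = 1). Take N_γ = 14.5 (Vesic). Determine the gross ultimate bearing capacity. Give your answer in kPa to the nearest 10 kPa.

tan27° = 0.5095, so N_q = e^(π×0.5095)·tan²(58.5°) = 4.957 × 2.663 = 13.2.
N_c = (13.2 − 1)/tan27° = 23.94.
Effective surcharge at the founding depth q = γ·D_f = 18.1 × 2.59 = 46.879 kPa.
q_ult = c·N_c·s_c + q·N_q + 0.5·γ·B·N_γ·s_γ
     = 22 × 23.942 × 1.07 + 46.879 × 13.199 + 0.5 × 18.1 × 3.73 × 14.5 × 0.93
     = 563.6 + 618.76 + 455.21 = 1637.6 kPa.

q_ult ≈ 1640 kPa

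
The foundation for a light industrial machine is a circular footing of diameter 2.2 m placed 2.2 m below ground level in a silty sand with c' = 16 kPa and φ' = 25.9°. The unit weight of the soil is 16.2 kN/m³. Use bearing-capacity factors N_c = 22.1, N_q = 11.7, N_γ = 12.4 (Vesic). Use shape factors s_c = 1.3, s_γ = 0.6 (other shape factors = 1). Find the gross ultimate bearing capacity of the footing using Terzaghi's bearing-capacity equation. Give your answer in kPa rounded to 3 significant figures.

q = γ·D_f = 16.2 × 2.2 = 35.64 kPa.
c·N_c·s_c = 16 × 22.1 × 1.3 = 459.68 kPa
q·N_q = 35.64 × 11.7 = 416.99 kPa
0.5·γ·B·N_γ·s_γ = 0.5 × 16.2 × 2.2 × 12.4 × 0.6 = 132.58 kPa
q_ult = 459.68 + 416.99 + 132.58 = 1009.2 kPa.

q_ult ≈ 1010 kPa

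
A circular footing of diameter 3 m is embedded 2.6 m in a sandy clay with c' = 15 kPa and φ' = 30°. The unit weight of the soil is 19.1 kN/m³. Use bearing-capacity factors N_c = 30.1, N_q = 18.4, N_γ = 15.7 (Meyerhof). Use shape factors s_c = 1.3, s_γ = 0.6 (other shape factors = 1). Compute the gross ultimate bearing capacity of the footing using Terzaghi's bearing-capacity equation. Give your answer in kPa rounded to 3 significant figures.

q_ult ≈ 1770 kPa

Effective surcharge at the founding depth q = γ·D_f = 19.1 × 2.6 = 49.66 kPa.
q_ult = c·N_c·s_c + q·N_q + 0.5·γ·B·N_γ·s_γ
     = 15 × 30.1 × 1.3 + 49.66 × 18.4 + 0.5 × 19.1 × 3 × 15.7 × 0.6
     = 586.95 + 913.74 + 269.88 = 1770.6 kPa.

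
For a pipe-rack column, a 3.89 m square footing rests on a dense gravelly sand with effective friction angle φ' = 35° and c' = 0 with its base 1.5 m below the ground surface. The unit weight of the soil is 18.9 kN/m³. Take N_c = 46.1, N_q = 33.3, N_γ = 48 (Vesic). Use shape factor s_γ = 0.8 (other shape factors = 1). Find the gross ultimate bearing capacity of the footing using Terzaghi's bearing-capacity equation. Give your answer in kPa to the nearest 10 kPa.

q = γ·D_f = 18.9 × 1.5 = 28.35 kPa.
q·N_q = 28.35 × 33.3 = 944.05 kPa
0.5·γ·B·N_γ·s_γ = 0.5 × 18.9 × 3.89 × 48 × 0.8 = 1411.6 kPa
q_ult = 944.05 + 1411.6 = 2355.7 kPa.

q_ult ≈ 2360 kPa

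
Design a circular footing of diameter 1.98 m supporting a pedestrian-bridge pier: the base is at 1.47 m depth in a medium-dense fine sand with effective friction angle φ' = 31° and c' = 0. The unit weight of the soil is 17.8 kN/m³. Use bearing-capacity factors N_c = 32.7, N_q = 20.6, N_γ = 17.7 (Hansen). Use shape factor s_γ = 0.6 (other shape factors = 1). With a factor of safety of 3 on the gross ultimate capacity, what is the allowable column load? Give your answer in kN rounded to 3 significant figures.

Overburden at base level: q = 17.8 × 1.47 = 26.166 kPa.
Surcharge term q·N_q = 26.166 × 20.6 = 539.02 kPa; self-weight term 0.5·γ·B·N_γ·s_γ = 0.5 × 17.8 × 1.98 × 17.7 × 0.6 = 187.15 kPa.
q_ult = 539.02 + 187.15 = 726.17 kPa.
Gross allowable pressure q_all = 726.17 / 3 = 242.06 kPa.
Footing area = 3.0791 m², so allowable column load = 242.06 × 3.0791 = 745.31 kN.

P_all ≈ 745 kN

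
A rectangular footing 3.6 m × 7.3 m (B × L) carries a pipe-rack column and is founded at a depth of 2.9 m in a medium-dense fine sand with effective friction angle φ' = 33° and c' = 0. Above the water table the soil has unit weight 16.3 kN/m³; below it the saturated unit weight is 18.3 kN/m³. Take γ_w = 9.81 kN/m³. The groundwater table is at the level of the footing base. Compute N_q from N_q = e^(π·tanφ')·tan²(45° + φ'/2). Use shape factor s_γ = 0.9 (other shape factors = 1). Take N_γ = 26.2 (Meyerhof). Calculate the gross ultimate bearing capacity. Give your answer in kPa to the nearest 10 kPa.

q_ult ≈ 1590 kPa

tan33° = 0.6494, so N_q = e^(π×0.6494)·tan²(61.5°) = 7.692 × 3.392 = 26.09.
Effective surcharge at the founding depth q = γ·D_f = 16.3 × 2.9 = 47.27 kPa.
The water table coincides with the base, so in the self-weight term γ → γ' = 8.49 kN/m³.
q_ult = q·N_q + 0.5·γ·B·N_γ·s_γ
     = 47.27 × 26.092 + 0.5 × 8.49 × 3.6 × 26.2 × 0.9
     = 1233.4 + 360.35 = 1593.7 kPa.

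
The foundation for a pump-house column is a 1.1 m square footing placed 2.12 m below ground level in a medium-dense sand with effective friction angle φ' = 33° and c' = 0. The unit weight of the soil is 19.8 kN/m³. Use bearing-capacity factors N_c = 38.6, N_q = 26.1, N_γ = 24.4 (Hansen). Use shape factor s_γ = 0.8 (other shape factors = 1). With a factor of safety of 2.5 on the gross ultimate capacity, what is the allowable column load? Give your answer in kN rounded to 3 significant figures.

q = γ·D_f = 19.8 × 2.12 = 41.976 kPa.
q·N_q = 41.976 × 26.1 = 1095.6 kPa
0.5·γ·B·N_γ·s_γ = 0.5 × 19.8 × 1.1 × 24.4 × 0.8 = 212.57 kPa
q_ult = 1095.6 + 212.57 = 1308.1 kPa.
Gross allowable pressure q_all = 1308.1 / 2.5 = 523.26 kPa.
Footing area = 1.21 m², so allowable column load = 523.26 × 1.21 = 633.14 kN.

P_all ≈ 633 kN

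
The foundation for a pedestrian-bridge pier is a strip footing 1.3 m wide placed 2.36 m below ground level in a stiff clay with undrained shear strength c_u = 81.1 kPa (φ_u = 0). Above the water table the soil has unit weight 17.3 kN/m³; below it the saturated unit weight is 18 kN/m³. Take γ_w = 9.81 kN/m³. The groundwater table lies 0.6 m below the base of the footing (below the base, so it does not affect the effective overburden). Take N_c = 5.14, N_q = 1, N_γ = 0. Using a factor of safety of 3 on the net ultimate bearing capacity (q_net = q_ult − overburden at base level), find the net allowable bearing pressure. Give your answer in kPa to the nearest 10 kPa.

q_all(net) ≈ 140 kPa

Overburden at base level: q = 17.3 × 2.36 = 40.828 kPa.
Cohesion term c·N_c = 81.1 × 5.14 = 416.85 kPa; surcharge term q·N_q = 40.828 × 1 = 40.828 kPa.
q_ult = 416.85 + 40.828 = 457.68 kPa.
q_net = 457.68 − 40.828 = 416.85 kPa.
q_all(net) = 416.85 / 3 = 138.95 kPa.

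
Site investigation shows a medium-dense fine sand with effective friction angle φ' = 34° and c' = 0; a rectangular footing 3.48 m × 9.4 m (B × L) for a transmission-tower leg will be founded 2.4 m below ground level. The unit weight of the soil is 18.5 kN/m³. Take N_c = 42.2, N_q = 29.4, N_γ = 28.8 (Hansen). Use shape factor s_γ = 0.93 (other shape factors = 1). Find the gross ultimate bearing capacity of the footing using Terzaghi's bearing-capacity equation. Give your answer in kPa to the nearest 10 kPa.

q_ult ≈ 2170 kPa

q = γ·D_f = 18.5 × 2.4 = 44.4 kPa.
q·N_q = 44.4 × 29.4 = 1305.4 kPa
0.5·γ·B·N_γ·s_γ = 0.5 × 18.5 × 3.48 × 28.8 × 0.93 = 862.18 kPa
q_ult = 1305.4 + 862.18 = 2167.5 kPa.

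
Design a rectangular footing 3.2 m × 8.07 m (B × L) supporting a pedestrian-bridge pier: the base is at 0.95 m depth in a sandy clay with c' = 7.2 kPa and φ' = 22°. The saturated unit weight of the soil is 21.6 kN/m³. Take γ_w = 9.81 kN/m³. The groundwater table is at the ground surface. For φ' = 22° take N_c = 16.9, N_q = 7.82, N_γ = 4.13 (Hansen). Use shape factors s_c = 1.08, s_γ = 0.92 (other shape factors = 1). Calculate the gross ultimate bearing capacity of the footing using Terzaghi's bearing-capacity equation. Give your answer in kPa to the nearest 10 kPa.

q_ult ≈ 290 kPa

γ' = 21.6 − 9.81 = 11.79 kN/m³ (submerged throughout). q = 11.79 × 0.95 = 11.2 kPa; the same γ' applies in the ½γBN_γ term.
c·N_c·s_c = 7.2 × 16.9 × 1.08 = 131.41 kPa
q·N_q = 11.2 × 7.82 = 87.588 kPa
0.5·γ·B·N_γ·s_γ = 0.5 × 11.79 × 3.2 × 4.13 × 0.92 = 71.676 kPa
q_ult = 131.41 + 87.588 + 71.676 = 290.68 kPa.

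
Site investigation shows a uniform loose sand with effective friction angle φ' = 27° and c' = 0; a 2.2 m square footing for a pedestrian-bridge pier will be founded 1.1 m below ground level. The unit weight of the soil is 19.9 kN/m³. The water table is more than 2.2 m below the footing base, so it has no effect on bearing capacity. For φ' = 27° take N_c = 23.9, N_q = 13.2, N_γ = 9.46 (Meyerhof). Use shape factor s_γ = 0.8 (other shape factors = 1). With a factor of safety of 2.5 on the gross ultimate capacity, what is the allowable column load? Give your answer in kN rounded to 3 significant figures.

P_all ≈ 880 kN

q = γ·D_f = 19.9 × 1.1 = 21.89 kPa.
q·N_q = 21.89 × 13.2 = 288.95 kPa
0.5·γ·B·N_γ·s_γ = 0.5 × 19.9 × 2.2 × 9.46 × 0.8 = 165.66 kPa
q_ult = 288.95 + 165.66 = 454.61 kPa.
Gross allowable pressure q_all = 454.61 / 2.5 = 181.84 kPa.
Footing area = 4.84 m², so allowable column load = 181.84 × 4.84 = 880.13 kN.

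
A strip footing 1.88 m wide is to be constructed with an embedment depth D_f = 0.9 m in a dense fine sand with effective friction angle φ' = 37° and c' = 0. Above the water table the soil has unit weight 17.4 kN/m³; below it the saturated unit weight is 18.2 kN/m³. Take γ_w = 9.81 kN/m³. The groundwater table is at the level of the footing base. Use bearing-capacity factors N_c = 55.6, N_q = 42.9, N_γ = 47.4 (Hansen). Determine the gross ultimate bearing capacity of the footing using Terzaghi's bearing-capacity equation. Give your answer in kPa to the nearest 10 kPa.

Overburden at base level: q = 17.4 × 0.9 = 15.66 kPa.
Below the base the soil is submerged, so the ½γBN_γ term uses γ' = 18.2 − 9.81 = 8.39 kN/m³.
Surcharge term q·N_q = 15.66 × 42.9 = 671.81 kPa; self-weight term 0.5·γ·B·N_γ = 0.5 × 8.39 × 1.88 × 47.4 = 373.82 kPa.
q_ult = 671.81 + 373.82 = 1045.6 kPa.

q_ult ≈ 1050 kPa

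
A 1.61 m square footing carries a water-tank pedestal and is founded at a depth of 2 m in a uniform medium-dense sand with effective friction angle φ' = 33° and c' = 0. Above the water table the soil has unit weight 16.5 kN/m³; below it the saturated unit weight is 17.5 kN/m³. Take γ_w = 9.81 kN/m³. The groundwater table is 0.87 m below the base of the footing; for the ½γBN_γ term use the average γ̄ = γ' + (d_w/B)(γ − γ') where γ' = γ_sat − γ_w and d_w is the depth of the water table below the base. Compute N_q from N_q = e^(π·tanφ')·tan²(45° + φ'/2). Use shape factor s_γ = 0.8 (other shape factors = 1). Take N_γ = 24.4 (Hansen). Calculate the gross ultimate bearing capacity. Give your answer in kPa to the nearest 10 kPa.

q_ult ≈ 1060 kPa

tan33° = 0.6494, so N_q = e^(π×0.6494)·tan²(61.5°) = 7.692 × 3.392 = 26.09.
Effective surcharge at the founding depth q = γ·D_f = 16.5 × 2 = 33 kPa.
With d_w = 0.87 m < B, γ̄ = 7.69 + (0.87/1.61) × (16.5 − 7.69) = 12.451 kN/m³.
q_ult = q·N_q + 0.5·γ·B·N_γ·s_γ
     = 33 × 26.092 + 0.5 × 12.451 × 1.61 × 24.4 × 0.8
     = 861.04 + 195.65 = 1056.7 kPa.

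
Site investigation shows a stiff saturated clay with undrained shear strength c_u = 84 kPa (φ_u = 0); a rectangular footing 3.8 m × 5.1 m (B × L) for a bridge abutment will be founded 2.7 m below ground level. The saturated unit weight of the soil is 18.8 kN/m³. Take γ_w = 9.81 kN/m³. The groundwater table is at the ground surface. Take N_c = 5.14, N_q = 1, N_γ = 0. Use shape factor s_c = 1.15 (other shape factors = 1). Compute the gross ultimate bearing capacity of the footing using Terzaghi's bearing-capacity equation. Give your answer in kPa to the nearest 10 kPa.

q_ult ≈ 520 kPa

γ' = 18.8 − 9.81 = 8.99 kN/m³ (submerged throughout). q = 8.99 × 2.7 = 24.273 kPa.
c·N_c·s_c = 84 × 5.14 × 1.15 = 496.52 kPa
q·N_q = 24.273 × 1 = 24.273 kPa
q_ult = 496.52 + 24.273 = 520.8 kPa.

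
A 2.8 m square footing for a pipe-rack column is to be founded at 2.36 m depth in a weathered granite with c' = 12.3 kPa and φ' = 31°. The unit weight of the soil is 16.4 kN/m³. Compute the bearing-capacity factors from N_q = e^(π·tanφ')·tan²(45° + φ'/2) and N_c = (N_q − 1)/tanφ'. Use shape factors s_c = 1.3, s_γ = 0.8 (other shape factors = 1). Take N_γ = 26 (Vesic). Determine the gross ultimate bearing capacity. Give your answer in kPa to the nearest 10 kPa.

tan31° = 0.6009, so N_q = e^(π×0.6009)·tan²(60.5°) = 6.604 × 3.124 = 20.63.
N_c = (20.63 − 1)/tan31° = 32.67.
Overburden at base level: q = 16.4 × 2.36 = 38.704 kPa.
Cohesion term c·N_c·s_c = 12.3 × 32.671 × 1.3 = 522.41 kPa; surcharge term q·N_q = 38.704 × 20.631 = 798.49 kPa; self-weight term 0.5·γ·B·N_γ·s_γ = 0.5 × 16.4 × 2.8 × 26 × 0.8 = 477.57 kPa.
q_ult = 522.41 + 798.49 + 477.57 = 1798.5 kPa.

q_ult ≈ 1800 kPa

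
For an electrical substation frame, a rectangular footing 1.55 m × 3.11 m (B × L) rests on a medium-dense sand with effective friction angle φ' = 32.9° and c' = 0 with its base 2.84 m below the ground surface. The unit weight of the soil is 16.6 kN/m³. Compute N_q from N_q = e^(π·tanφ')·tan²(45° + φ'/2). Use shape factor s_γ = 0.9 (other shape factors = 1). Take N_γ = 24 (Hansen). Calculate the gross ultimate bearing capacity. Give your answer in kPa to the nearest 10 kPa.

tan32.9° = 0.6469, so N_q = e^(π×0.6469)·tan²(61.45°) = 7.632 × 3.378 = 25.78.
Overburden at base level: q = 16.6 × 2.84 = 47.144 kPa.
Surcharge term q·N_q = 47.144 × 25.782 = 1215.5 kPa; self-weight term 0.5·γ·B·N_γ·s_γ = 0.5 × 16.6 × 1.55 × 24 × 0.9 = 277.88 kPa.
q_ult = 1215.5 + 277.88 = 1493.4 kPa.

q_ult ≈ 1490 kPa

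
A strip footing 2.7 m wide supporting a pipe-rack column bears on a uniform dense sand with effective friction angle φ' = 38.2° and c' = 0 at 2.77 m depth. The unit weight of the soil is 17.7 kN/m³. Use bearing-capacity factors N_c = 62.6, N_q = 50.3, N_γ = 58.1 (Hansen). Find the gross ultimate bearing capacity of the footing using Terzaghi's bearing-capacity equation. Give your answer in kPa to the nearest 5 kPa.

q_ult ≈ 3855 kPa

Effective surcharge at the founding depth q = γ·D_f = 17.7 × 2.77 = 49.029 kPa.
q_ult = q·N_q + 0.5·γ·B·N_γ
     = 49.029 × 50.3 + 0.5 × 17.7 × 2.7 × 58.1
     = 2466.2 + 1388.3 = 3854.5 kPa.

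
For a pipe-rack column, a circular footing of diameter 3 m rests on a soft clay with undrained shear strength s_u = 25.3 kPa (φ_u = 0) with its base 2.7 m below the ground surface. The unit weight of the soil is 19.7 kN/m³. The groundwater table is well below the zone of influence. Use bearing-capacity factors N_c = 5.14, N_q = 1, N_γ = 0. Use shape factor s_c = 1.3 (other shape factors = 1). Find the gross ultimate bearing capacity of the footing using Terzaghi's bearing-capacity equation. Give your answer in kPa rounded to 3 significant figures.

Overburden at base level: q = 19.7 × 2.7 = 53.19 kPa.
Cohesion term c·N_c·s_c = 25.3 × 5.14 × 1.3 = 169.05 kPa; surcharge term q·N_q = 53.19 × 1 = 53.19 kPa.
q_ult = 169.05 + 53.19 = 222.24 kPa.

q_ult ≈ 222 kPa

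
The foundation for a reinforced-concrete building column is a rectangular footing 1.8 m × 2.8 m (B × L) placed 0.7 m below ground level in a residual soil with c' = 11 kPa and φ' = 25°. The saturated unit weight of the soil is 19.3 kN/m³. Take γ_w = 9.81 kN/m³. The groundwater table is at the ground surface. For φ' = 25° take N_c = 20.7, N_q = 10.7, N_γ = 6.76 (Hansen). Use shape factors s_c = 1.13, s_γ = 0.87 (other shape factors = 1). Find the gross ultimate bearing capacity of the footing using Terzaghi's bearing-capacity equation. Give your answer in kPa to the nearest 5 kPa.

γ' = 19.3 − 9.81 = 9.49 kN/m³ (submerged throughout). q = 9.49 × 0.7 = 6.643 kPa; the same γ' applies in the ½γBN_γ term.
c·N_c·s_c = 11 × 20.7 × 1.13 = 257.3 kPa
q·N_q = 6.643 × 10.7 = 71.08 kPa
0.5·γ·B·N_γ·s_γ = 0.5 × 9.49 × 1.8 × 6.76 × 0.87 = 50.231 kPa
q_ult = 257.3 + 71.08 + 50.231 = 378.61 kPa.

q_ult ≈ 380 kPa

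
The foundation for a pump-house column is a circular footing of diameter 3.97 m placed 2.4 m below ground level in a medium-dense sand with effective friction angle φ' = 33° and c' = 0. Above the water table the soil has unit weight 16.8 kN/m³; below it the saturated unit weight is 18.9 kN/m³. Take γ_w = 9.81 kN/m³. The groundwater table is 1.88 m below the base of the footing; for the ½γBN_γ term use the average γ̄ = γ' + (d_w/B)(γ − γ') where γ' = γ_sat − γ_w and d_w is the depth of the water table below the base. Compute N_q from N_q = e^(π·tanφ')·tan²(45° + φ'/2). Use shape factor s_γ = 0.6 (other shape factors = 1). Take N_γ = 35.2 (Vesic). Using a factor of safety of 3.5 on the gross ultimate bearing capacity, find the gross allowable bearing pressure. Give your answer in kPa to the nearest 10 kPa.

N_q = e^(π·tan33°)·tan²(61.5°) = 26.09.
Overburden at base level: q = 16.8 × 2.4 = 40.32 kPa.
The water table is 1.88 m below the base (< B = 3.97 m), so the ½γBN_γ term uses γ̄ = γ' + (d_w/B)(γ − γ') = 9.09 + (1.88/3.97)(16.8 − 9.09) = 12.741 kN/m³.
Surcharge term q·N_q = 40.32 × 26.092 = 1052 kPa; self-weight term 0.5·γ·B·N_γ·s_γ = 0.5 × 12.741 × 3.97 × 35.2 × 0.6 = 534.15 kPa.
q_ult = 1052 + 534.15 = 1586.2 kPa.
q_all = 1586.2 / 3.5 = 453.19 kPa.

q_all ≈ 450 kPa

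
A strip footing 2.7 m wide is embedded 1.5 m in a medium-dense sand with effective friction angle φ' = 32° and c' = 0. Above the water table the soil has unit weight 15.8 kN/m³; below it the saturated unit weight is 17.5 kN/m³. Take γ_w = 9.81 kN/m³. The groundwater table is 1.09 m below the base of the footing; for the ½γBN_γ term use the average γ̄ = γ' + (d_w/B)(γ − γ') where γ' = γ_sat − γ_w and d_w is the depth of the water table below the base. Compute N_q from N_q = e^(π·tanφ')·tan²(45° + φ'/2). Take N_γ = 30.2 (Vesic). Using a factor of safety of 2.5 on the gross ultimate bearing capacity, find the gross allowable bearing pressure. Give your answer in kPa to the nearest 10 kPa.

q_all ≈ 400 kPa

N_q = e^(π·tan32°)·tan²(61°) = 23.18.
q = γ·D_f = 15.8 × 1.5 = 23.7 kPa.
γ' = 7.69 kN/m³; averaging over the depth B below the base, γ̄ = γ' + (d_w/B)(γ − γ') = 10.964 kN/m³.
q·N_q = 23.7 × 23.177 = 549.29 kPa
0.5·γ·B·N_γ = 0.5 × 10.964 × 2.7 × 30.2 = 447 kPa
q_ult = 549.29 + 447 = 996.29 kPa.
q_all = 996.29 / 2.5 = 398.52 kPa.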